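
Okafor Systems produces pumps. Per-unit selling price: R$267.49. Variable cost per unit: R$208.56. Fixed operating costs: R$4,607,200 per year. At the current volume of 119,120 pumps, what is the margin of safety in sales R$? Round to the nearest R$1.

Unit CM = price − variable cost = R$267.49 − R$208.56 = R$58.93. Break-even units = R$4,607,200 ÷ R$58.93 = 78,180.89; break-even revenue = 78,180.89 × R$267.49 = R$20,912,606.96.
Current sales = 119,120 × R$267.49 = R$31,863,408.80.
Margin of safety = R$31,863,408.80 − R$20,912,606.96 = R$10,950,802.

R$10,950,802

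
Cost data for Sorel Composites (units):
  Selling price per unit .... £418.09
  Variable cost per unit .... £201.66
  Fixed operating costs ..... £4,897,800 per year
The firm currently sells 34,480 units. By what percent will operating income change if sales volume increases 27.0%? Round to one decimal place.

+78.6%

At 34,480 units, contribution = 34,480 × £216.43 = £7,462,506.40.
Subtracting fixed costs: EBIT = £7,462,506.40 − £4,897,800 = £2,564,706.40.
So DOL = total CM / EBIT = £7,462,506.40 / £2,564,706.40 = 2.9097.
So EBIT moves 2.9097 × (+27.0%) = +78.6%.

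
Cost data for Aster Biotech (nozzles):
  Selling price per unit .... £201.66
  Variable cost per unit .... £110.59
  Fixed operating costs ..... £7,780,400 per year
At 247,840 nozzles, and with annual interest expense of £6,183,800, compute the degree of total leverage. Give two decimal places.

2.62

Total contribution margin = 247,840 × £91.07 = £22,570,788.80.
EBIT = £22,570,788.80 − £7,780,400 = £14,790,388.80. Interest = £6,183,800.00.
DOL = £22,570,788.80 ÷ £14,790,388.80 = 1.5260; DFL = £14,790,388.80 ÷ £8,606,588.80 = 1.7185.
Combined leverage = 1.5260 × 1.7185 = 2.6224.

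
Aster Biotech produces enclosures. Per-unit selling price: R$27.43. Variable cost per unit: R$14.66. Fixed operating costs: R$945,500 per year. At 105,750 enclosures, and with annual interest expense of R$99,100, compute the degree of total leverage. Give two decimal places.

4.42

Contribution at this volume is 105,750 × R$12.77 = R$1,350,427.50.
Subtracting fixed costs: EBIT = R$1,350,427.50 − R$945,500 = R$404,927.50. Interest = R$99,100.00, so EBIT − I = R$305,827.50.
Degree of total leverage = total CM / (EBIT − interest) = R$1,350,427.50 / R$305,827.50 = 4.4157.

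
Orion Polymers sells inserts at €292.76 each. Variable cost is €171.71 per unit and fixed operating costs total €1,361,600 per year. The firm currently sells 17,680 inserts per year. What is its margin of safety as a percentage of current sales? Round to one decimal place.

Contribution margin per unit = €292.76 − €171.71 = €121.05. Break-even units = €1,361,600 ÷ €121.05 = 11,248.24; break-even revenue = 11,248.24 × €292.76 = €3,293,036.07.
Current sales = 17,680 × €292.76 = €5,175,996.80.
Margin of safety = (€5,175,996.80 − €3,293,036.07) ÷ €5,175,996.80 = 36.4%.

36.4%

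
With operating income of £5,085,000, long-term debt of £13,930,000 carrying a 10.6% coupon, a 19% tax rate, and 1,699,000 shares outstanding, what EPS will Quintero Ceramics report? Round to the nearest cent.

£1.72

Pre-tax income = £5,085,000 − £1,476,580.00 = £3,608,420.00.
Net income = £3,608,420.00 × (1 − 0.19) = £2,922,820.20.
EPS = £2,922,820.20 ÷ 1,699,000 = £1.72.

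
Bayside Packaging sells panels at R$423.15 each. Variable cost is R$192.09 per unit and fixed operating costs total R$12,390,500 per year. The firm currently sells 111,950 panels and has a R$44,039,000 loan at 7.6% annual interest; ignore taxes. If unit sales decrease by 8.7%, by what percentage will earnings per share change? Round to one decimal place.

Contribution at this volume is 111,950 × R$231.06 = R$25,867,167.00.
Subtracting fixed costs: EBIT = R$25,867,167.00 − R$12,390,500 = R$13,476,667.00.
After interest of R$3,346,964.00, pre-tax earnings = R$10,129,703.00.
Degree of combined leverage = contribution ÷ (EBIT − I) = R$25,867,167.00 ÷ R$10,129,703.00 = 2.5536.
EPS therefore changes by 2.5536 × (-8.7%) = -22.2%.

-22.2%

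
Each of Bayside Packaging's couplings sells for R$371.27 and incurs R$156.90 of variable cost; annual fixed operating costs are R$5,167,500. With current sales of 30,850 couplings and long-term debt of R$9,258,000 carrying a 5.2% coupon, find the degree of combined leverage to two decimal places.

6.86

At 30,850 units, contribution = 30,850 × R$214.37 = R$6,613,314.50.
Subtracting fixed costs: EBIT = R$6,613,314.50 − R$5,167,500 = R$1,445,814.50. Interest = R$481,416.00, so EBIT − I = R$964,398.50.
DCL = contribution ÷ (EBIT − I) = R$6,613,314.50 ÷ R$964,398.50 = 6.8575.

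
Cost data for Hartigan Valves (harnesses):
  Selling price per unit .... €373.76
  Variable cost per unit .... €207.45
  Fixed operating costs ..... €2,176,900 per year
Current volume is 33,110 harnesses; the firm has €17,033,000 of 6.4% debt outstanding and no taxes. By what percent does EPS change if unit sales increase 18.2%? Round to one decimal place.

Total contribution margin = 33,110 × €166.31 = €5,506,524.10.
Subtracting fixed costs: EBIT = €5,506,524.10 − €2,176,900 = €3,329,624.10.
Interest = €1,090,112.00, so EBIT − I = €2,239,512.10.
Degree of combined leverage = contribution ÷ (EBIT − I) = €5,506,524.10 ÷ €2,239,512.10 = 2.4588.
%ΔEPS = DCL × %ΔSales = 2.4588 × +18.2% = +44.8%.

+44.8%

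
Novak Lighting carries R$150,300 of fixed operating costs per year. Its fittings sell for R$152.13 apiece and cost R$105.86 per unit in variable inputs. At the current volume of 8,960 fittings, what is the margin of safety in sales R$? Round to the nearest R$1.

Contribution margin per unit = R$152.13 − R$105.86 = R$46.27. Break-even units = R$150,300 ÷ R$46.27 = 3,248.33; break-even revenue = 3,248.33 × R$152.13 = R$494,167.69.
Actual sales revenue = 8,960 × R$152.13 = R$1,363,084.80.
Margin of safety = R$1,363,084.80 − R$494,167.69 = R$868,917.

R$868,917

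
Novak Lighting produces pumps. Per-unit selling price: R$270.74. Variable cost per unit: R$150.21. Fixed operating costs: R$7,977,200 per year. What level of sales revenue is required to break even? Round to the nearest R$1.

R$17,918,752

Contribution margin per unit = R$270.74 − R$150.21 = R$120.53, a CM ratio of R$120.53 ÷ R$270.74 = 0.4452.
Break-even revenue = fixed costs × price ÷ CM = R$7,977,200 × R$270.74 ÷ R$120.53 = R$17,918,752.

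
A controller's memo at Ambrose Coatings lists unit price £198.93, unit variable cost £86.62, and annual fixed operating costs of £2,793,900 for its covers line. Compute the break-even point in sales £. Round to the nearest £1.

Contribution margin per unit = £198.93 − £86.62 = £112.31, a CM ratio of £112.31 ÷ £198.93 = 0.5646.
Break-even revenue = fixed costs × price ÷ CM = £2,793,900 × £198.93 ÷ £112.31 = £4,948,718.

£4,948,718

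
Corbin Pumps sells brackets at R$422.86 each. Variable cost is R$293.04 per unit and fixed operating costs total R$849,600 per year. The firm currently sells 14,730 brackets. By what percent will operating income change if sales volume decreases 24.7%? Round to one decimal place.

At 14,730 units, contribution = 14,730 × R$129.82 = R$1,912,248.60.
Operating income = contribution − fixed costs = R$1,912,248.60 − R$849,600 = R$1,062,648.60.
DOL = contribution ÷ EBIT = R$1,912,248.60 ÷ R$1,062,648.60 = 1.7995.
Operating income changes by 1.7995 × -24.7% = -44.4%.

-44.4%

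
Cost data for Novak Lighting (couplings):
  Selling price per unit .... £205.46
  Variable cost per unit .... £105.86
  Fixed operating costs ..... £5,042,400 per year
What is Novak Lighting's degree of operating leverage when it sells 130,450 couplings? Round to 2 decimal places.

At 130,450 units, contribution = 130,450 × £99.60 = £12,992,820.00.
Subtracting fixed costs: EBIT = £12,992,820.00 − £5,042,400 = £7,950,420.00.
Degree of operating leverage = £12,992,820.00 / £7,950,420.00 = 1.6342.

1.63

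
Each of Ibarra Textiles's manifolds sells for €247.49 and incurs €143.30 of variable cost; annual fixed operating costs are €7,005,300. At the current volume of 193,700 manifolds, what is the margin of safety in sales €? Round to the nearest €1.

Each unit contributes €247.49 − €143.30 = €104.19. Break-even units = €7,005,300 ÷ €104.19 = 67,235.82; break-even revenue = 67,235.82 × €247.49 = €16,640,192.89.
Actual sales revenue = 193,700 × €247.49 = €47,938,813.00.
Margin of safety = €47,938,813.00 − €16,640,192.89 = €31,298,620.

€31,298,620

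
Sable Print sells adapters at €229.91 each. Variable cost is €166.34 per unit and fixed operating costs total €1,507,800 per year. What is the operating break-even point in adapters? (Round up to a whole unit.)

23,719 adapters

Unit CM = price − variable cost = €229.91 − €166.34 = €63.57.
Units to break even: €1,507,800 ÷ €63.57 = 23,718.74, rounded up to 23,719.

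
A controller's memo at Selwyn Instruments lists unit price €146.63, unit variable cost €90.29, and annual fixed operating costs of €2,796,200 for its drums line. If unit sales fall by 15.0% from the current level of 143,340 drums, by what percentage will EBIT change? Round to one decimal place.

At 143,340 units, contribution = 143,340 × €56.34 = €8,075,775.60.
EBIT = €8,075,775.60 − €2,796,200 = €5,279,575.60.
Degree of operating leverage = €8,075,775.60 / €5,279,575.60 = 1.5296.
So EBIT moves 1.5296 × (-15.0%) = -22.9%.

-22.9%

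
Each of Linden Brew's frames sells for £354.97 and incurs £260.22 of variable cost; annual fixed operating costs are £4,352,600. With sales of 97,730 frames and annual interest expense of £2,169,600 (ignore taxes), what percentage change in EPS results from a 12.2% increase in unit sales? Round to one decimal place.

At 97,730 units, contribution = 97,730 × £94.75 = £9,259,917.50.
EBIT = £9,259,917.50 − £4,352,600 = £4,907,317.50.
Interest = £2,169,600.00, so EBIT − I = £2,737,717.50.
Degree of combined leverage = contribution ÷ (EBIT − I) = £9,259,917.50 ÷ £2,737,717.50 = 3.3823.
%ΔEPS = DCL × %ΔSales = 3.3823 × +12.2% = +41.3%.

+41.3%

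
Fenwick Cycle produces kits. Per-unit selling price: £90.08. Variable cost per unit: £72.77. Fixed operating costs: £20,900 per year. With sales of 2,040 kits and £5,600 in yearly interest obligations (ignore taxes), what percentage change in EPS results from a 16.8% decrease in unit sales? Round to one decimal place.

Total contribution margin = 2,040 × £17.31 = £35,312.40.
Operating income = contribution − fixed costs = £35,312.40 − £20,900 = £14,412.40.
Interest = £5,600.00, so EBIT − I = £8,812.40.
DCL = total CM / (EBIT − I) = £35,312.40 / £8,812.40 = 4.0071.
%ΔEPS = DCL × %ΔSales = 4.0071 × -16.8% = -67.3%.

-67.3%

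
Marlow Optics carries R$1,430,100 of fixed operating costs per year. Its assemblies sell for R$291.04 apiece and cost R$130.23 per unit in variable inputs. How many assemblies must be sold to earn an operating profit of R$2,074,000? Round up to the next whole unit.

21,791 assemblies

Contribution margin per unit = R$291.04 − R$130.23 = R$160.81.
Need Q such that Q × R$160.81 − R$1,430,100 = R$2,074,000, i.e. Q = R$3,504,100 / R$160.81 = 21,790.31 → 21,791.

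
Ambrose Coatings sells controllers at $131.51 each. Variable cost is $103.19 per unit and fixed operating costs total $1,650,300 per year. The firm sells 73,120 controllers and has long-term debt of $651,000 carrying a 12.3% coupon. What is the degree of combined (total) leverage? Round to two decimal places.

At 73,120 units, contribution = 73,120 × $28.32 = $2,070,758.40.
Subtracting fixed costs: EBIT = $2,070,758.40 − $1,650,300 = $420,458.40. Interest = $80,073.00, so EBIT − I = $340,385.40.
DCL = contribution ÷ (EBIT − I) = $2,070,758.40 ÷ $340,385.40 = 6.0836.

6.08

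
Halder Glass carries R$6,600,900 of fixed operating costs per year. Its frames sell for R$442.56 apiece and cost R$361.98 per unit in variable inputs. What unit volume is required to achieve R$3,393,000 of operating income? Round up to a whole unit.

Contribution margin per unit = R$442.56 − R$361.98 = R$80.58.
Required volume = (fixed costs + target profit) ÷ CM = (R$6,600,900 + R$3,393,000) ÷ R$80.58 = 124,024.57, so 124,025 frames.

124,025 frames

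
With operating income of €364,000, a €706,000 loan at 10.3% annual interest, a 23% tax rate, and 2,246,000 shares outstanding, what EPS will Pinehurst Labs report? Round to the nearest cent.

€0.10

Pre-tax income = €364,000 − €72,718.00 = €291,282.00.
After tax at 23%: net income = €291,282.00 × 0.77 = €224,287.14.
Per share: €224,287.14 / 2,246,000 shares = €0.10.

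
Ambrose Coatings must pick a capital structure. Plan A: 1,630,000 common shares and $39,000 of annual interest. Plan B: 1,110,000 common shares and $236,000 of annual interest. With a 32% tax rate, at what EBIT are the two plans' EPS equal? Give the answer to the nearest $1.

At indifference, (EBIT − 39,000)(1 − t)/1,630,000 = (EBIT − 236,000)(1 − t)/1,110,000.
The (1 − t) factor cancels: (EBIT − 39,000) × 1,110,000 = (EBIT − 236,000) × 1,630,000.
Solving, EBIT = (236,000·1,630,000 − 39,000·1,110,000) / (1,630,000 − 1,110,000) = 341,390,000,000 / 520,000 = 656,519.23.

$656,519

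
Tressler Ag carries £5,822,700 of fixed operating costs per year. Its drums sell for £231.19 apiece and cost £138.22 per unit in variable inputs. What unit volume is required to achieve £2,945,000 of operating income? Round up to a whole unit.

Each unit contributes £231.19 − £138.22 = £92.97.
Required volume = (fixed costs + target profit) ÷ CM = (£5,822,700 + £2,945,000) ÷ £92.97 = 94,306.77, so 94,307 drums.

94,307 drums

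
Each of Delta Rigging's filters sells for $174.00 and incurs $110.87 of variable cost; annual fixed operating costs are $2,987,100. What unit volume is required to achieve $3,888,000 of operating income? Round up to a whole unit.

108,904 filters

Each unit contributes $174.00 − $110.87 = $63.13.
Need Q such that Q × $63.13 − $2,987,100 = $3,888,000, i.e. Q = $6,875,100 / $63.13 = 108,903.85 → 108,904.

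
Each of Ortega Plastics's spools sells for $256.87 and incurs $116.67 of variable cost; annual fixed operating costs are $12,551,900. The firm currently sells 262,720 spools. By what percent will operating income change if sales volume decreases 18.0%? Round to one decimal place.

-27.3%

Contribution at this volume is 262,720 × $140.20 = $36,833,344.00.
Subtracting fixed costs: EBIT = $36,833,344.00 − $12,551,900 = $24,281,444.00.
So DOL = total CM / EBIT = $36,833,344.00 / $24,281,444.00 = 1.5169.
%ΔEBIT = DOL × %ΔSales = 1.5169 × -18.0% = -27.3%.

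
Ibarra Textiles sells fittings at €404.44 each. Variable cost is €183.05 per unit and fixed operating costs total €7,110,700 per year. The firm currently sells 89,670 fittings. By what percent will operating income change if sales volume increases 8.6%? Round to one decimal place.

Total contribution margin = 89,670 × €221.39 = €19,852,041.30.
Operating income = contribution − fixed costs = €19,852,041.30 − €7,110,700 = €12,741,341.30.
So DOL = total CM / EBIT = €19,852,041.30 / €12,741,341.30 = 1.5581.
Operating income changes by 1.5581 × +8.6% = +13.4%.

+13.4%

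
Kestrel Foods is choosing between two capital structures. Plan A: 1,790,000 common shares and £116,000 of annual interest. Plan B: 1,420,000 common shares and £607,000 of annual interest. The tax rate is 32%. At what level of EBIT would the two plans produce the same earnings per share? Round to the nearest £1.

£2,491,378

Set EPS_A = EPS_B: (EBIT − £116,000)(1 − 0.32) ÷ 1,790,000 = (EBIT − £607,000)(1 − 0.32) ÷ 1,420,000.
Cancelling (1 − t) and cross-multiplying: 1,420,000·(EBIT − 116,000) = 1,790,000·(EBIT − 607,000).
Solving, EBIT = (607,000·1,790,000 − 116,000·1,420,000) / (1,790,000 − 1,420,000) = 921,810,000,000 / 370,000 = 2,491,378.38.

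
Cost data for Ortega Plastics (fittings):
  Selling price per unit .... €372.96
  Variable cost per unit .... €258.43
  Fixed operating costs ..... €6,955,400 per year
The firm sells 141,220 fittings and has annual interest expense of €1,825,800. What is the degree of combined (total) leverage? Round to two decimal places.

At 141,220 units, contribution = 141,220 × €114.53 = €16,173,926.60.
Operating income = contribution − fixed costs = €16,173,926.60 − €6,955,400 = €9,218,526.60. Interest = €1,825,800.00, so EBIT − I = €7,392,726.60.
Degree of total leverage = total CM / (EBIT − interest) = €16,173,926.60 / €7,392,726.60 = 2.1878.

2.19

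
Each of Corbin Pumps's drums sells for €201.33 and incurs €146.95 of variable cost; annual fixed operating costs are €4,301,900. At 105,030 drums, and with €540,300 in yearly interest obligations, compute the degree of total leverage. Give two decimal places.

6.57

Total contribution margin = 105,030 × €54.38 = €5,711,531.40.
Subtracting fixed costs: EBIT = €5,711,531.40 − €4,301,900 = €1,409,631.40. Interest = €540,300.00.
DOL = €5,711,531.40 ÷ €1,409,631.40 = 4.0518; DFL = €1,409,631.40 ÷ €869,331.40 = 1.6215.
DCL = DOL × DFL = 4.0518 × 1.6215 = 6.5700.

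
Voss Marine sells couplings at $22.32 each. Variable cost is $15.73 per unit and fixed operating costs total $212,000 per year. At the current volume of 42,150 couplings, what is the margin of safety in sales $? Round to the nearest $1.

Unit CM = price − variable cost = $22.32 − $15.73 = $6.59. Break-even units = $212,000 ÷ $6.59 = 32,169.95; break-even revenue = 32,169.95 × $22.32 = $718,033.38.
Current sales = 42,150 × $22.32 = $940,788.00.
Margin of safety = $940,788.00 − $718,033.38 = $222,755.

$222,755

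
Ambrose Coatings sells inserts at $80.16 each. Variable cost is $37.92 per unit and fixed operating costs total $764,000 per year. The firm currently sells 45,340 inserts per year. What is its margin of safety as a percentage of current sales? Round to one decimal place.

Unit CM = price − variable cost = $80.16 − $37.92 = $42.24. Break-even units = $764,000 ÷ $42.24 = 18,087.12; break-even revenue = 18,087.12 × $80.16 = $1,449,863.64.
Current sales = 45,340 × $80.16 = $3,634,454.40.
Margin of safety = ($3,634,454.40 − $1,449,863.64) ÷ $3,634,454.40 = 60.1%.

60.1%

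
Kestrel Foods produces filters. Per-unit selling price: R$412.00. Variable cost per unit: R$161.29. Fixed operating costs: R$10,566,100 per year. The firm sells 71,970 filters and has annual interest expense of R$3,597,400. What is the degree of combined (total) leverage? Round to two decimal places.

4.65

At 71,970 units, contribution = 71,970 × R$250.71 = R$18,043,598.70.
Subtracting fixed costs: EBIT = R$18,043,598.70 − R$10,566,100 = R$7,477,498.70. Interest = R$3,597,400.00, so EBIT − I = R$3,880,098.70.
Degree of total leverage = total CM / (EBIT − interest) = R$18,043,598.70 / R$3,880,098.70 = 4.6503.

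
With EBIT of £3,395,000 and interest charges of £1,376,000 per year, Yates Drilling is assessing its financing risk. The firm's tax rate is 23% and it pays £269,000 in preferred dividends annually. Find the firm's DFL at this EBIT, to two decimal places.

Interest = £1,376,000.00.
Preferred dividends grossed up pre-tax: £269,000 / (1 − 0.23) = £349,350.65.
DFL = EBIT ÷ [EBIT − I − D_p/(1−t)] = £3,395,000 ÷ [£3,395,000 − £1,376,000.00 − £349,350.65] = £3,395,000 ÷ £1,669,649.35 = 2.0334.

2.03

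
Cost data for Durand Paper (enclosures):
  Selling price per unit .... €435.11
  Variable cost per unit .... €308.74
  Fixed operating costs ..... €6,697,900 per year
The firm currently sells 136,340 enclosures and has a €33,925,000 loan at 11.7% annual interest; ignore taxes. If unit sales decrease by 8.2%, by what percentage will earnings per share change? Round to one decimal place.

-21.5%

Contribution at this volume is 136,340 × €126.37 = €17,229,285.80.
EBIT = €17,229,285.80 − €6,697,900 = €10,531,385.80.
After interest of €3,969,225.00, pre-tax earnings = €6,562,160.80.
Degree of combined leverage = contribution ÷ (EBIT − I) = €17,229,285.80 ÷ €6,562,160.80 = 2.6256.
%ΔEPS = DCL × %ΔSales = 2.6256 × -8.2% = -21.5%.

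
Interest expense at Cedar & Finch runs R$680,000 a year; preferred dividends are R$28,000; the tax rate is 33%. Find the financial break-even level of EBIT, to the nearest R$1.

R$721,791

Grossing the preferred dividend up to pre-tax terms: R$28,000 / (1 − 0.33) = R$41,791.04.
Financial break-even EBIT = interest + D_p ÷ (1 − t) = R$680,000 + R$41,791.04 = R$721,791.04.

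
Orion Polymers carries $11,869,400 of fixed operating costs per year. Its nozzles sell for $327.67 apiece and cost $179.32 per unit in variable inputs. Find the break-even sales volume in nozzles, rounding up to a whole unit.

Unit CM = price − variable cost = $327.67 − $179.32 = $148.35.
Units to break even: $11,869,400 ÷ $148.35 = 80,009.44, rounded up to 80,010.

80,010 nozzles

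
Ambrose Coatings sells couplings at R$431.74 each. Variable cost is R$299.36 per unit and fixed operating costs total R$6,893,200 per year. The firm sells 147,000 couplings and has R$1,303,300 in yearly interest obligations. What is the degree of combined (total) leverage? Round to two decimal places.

1.73

Total contribution margin = 147,000 × R$132.38 = R$19,459,860.00.
Subtracting fixed costs: EBIT = R$19,459,860.00 − R$6,893,200 = R$12,566,660.00. Interest = R$1,303,300.00.
DOL = R$19,459,860.00 ÷ R$12,566,660.00 = 1.5485; DFL = R$12,566,660.00 ÷ R$11,263,360.00 = 1.1157.
DCL = DOL × DFL = 1.5485 × 1.1157 = 1.7277.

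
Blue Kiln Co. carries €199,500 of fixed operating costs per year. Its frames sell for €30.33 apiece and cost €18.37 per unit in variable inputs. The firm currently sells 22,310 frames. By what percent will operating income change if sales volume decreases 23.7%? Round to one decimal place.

-93.9%

Total contribution margin = 22,310 × €11.96 = €266,827.60.
EBIT = €266,827.60 − €199,500 = €67,327.60.
Degree of operating leverage = €266,827.60 / €67,327.60 = 3.9631.
So EBIT moves 3.9631 × (-23.7%) = -93.9%.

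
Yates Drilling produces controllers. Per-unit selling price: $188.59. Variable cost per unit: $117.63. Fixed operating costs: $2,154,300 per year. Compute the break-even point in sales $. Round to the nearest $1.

$5,725,471

CM per unit = $188.59 − $117.63 = $70.96; CM ratio = $70.96 / $188.59 = 0.3763.
Break-even sales = FC ÷ CM ratio = $2,154,300 × $188.59 / $70.96 = $5,725,471.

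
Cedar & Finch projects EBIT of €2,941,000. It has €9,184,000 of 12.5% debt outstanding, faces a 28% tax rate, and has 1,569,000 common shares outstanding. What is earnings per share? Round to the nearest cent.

€0.82

Pre-tax income = €2,941,000 − €1,148,000.00 = €1,793,000.00.
Net income = €1,793,000.00 × (1 − 0.28) = €1,290,960.00.
EPS = €1,290,960.00 ÷ 1,569,000 = €0.82.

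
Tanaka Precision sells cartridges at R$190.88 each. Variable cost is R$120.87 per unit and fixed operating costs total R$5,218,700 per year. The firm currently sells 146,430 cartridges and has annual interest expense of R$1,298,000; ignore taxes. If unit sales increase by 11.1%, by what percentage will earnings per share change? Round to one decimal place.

+30.5%

Contribution at this volume is 146,430 × R$70.01 = R$10,251,564.30.
Operating income = contribution − fixed costs = R$10,251,564.30 − R$5,218,700 = R$5,032,864.30.
Interest = R$1,298,000.00, so EBIT − I = R$3,734,864.30.
DCL = total CM / (EBIT − I) = R$10,251,564.30 / R$3,734,864.30 = 2.7448.
EPS therefore changes by 2.7448 × (+11.1%) = +30.5%.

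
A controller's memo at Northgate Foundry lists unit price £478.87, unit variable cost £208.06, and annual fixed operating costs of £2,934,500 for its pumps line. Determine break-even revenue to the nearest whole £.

Contribution margin per unit = £478.87 − £208.06 = £270.81, a CM ratio of £270.81 ÷ £478.87 = 0.5655.
Break-even sales = FC ÷ CM ratio = £2,934,500 × £478.87 / £270.81 = £5,189,040.

£5,189,040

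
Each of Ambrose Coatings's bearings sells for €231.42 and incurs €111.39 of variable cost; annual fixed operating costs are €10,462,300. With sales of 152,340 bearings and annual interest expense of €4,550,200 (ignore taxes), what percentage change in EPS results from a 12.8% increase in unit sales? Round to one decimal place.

Total contribution margin = 152,340 × €120.03 = €18,285,370.20.
Operating income = contribution − fixed costs = €18,285,370.20 − €10,462,300 = €7,823,070.20.
Interest = €4,550,200.00, so EBIT − I = €3,272,870.20.
Degree of combined leverage = contribution ÷ (EBIT − I) = €18,285,370.20 ÷ €3,272,870.20 = 5.5870.
EPS therefore changes by 5.5870 × (+12.8%) = +71.5%.

+71.5%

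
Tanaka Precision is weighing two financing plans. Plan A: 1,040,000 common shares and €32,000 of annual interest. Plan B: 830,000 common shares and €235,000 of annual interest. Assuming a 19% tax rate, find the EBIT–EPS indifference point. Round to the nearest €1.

€1,037,333

Set EPS_A = EPS_B: (EBIT − €32,000)(1 − 0.19) ÷ 1,040,000 = (EBIT − €235,000)(1 − 0.19) ÷ 830,000.
The (1 − t) factor cancels: (EBIT − 32,000) × 830,000 = (EBIT − 235,000) × 1,040,000.
Solving, EBIT = (235,000·1,040,000 − 32,000·830,000) / (1,040,000 − 830,000) = 217,840,000,000 / 210,000 = 1,037,333.33.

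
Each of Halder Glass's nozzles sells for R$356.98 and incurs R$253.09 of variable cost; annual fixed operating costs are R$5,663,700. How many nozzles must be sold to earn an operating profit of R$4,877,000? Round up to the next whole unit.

101,461 nozzles

Unit CM = price − variable cost = R$356.98 − R$253.09 = R$103.89.
Units = (FC + target) / CM = (R$5,663,700 + R$4,877,000) / R$103.89 = 101,460.20, so 101,461 nozzles.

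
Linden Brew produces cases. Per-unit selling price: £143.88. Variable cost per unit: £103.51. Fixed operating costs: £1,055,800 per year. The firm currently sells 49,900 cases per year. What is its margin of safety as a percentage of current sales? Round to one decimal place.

Contribution margin per unit = £143.88 − £103.51 = £40.37. Break-even units = £1,055,800 ÷ £40.37 = 26,153.08; break-even revenue = 26,153.08 × £143.88 = £3,762,905.72.
Actual sales revenue = 49,900 × £143.88 = £7,179,612.00.
Margin of safety = (£7,179,612.00 − £3,762,905.72) ÷ £7,179,612.00 = 47.6%.

47.6%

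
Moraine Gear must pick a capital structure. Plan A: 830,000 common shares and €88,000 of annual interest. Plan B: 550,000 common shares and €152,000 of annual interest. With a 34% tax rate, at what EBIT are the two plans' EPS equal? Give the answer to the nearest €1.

€277,714

At indifference, (EBIT − 88,000)(1 − t)/830,000 = (EBIT − 152,000)(1 − t)/550,000.
The (1 − t) factor cancels: (EBIT − 88,000) × 550,000 = (EBIT − 152,000) × 830,000.
EBIT × (830,000 − 550,000) = 152,000 × 830,000 − 88,000 × 550,000 = 77,760,000,000, so EBIT = 77,760,000,000 ÷ 280,000 = 277,714.29.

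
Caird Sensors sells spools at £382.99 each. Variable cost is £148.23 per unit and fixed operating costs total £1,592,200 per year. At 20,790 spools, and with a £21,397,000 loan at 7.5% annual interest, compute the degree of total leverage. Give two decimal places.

Contribution at this volume is 20,790 × £234.76 = £4,880,660.40.
Operating income = contribution − fixed costs = £4,880,660.40 − £1,592,200 = £3,288,460.40. Interest = £1,604,775.00.
DOL = £4,880,660.40 ÷ £3,288,460.40 = 1.4842; DFL = £3,288,460.40 ÷ £1,683,685.40 = 1.9531.
Combined leverage = 1.4842 × 1.9531 = 2.8988.

2.90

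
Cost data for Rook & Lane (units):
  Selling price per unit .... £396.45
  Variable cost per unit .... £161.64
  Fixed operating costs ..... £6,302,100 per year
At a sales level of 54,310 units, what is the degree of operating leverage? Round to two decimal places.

Contribution at this volume is 54,310 × £234.81 = £12,752,531.10.
Subtracting fixed costs: EBIT = £12,752,531.10 − £6,302,100 = £6,450,431.10.
Degree of operating leverage = £12,752,531.10 / £6,450,431.10 = 1.9770.

1.98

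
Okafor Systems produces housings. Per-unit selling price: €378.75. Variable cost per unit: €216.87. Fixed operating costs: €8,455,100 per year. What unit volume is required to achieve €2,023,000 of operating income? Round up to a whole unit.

Contribution margin per unit = €378.75 − €216.87 = €161.88.
Need Q such that Q × €161.88 − €8,455,100 = €2,023,000, i.e. Q = €10,478,100 / €161.88 = 64,727.58 → 64,728.

64,728 housings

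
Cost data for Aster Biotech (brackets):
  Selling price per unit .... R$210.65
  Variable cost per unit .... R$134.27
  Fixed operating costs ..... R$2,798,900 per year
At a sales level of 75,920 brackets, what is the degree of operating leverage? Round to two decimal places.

Contribution at this volume is 75,920 × R$76.38 = R$5,798,769.60.
Subtracting fixed costs: EBIT = R$5,798,769.60 − R$2,798,900 = R$2,999,869.60.
So DOL = total CM / EBIT = R$5,798,769.60 / R$2,999,869.60 = 1.9330.

1.93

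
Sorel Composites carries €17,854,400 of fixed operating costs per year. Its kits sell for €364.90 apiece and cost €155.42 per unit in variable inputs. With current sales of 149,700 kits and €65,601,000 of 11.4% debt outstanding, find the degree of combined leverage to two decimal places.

5.20

Total contribution margin = 149,700 × €209.48 = €31,359,156.00.
Operating income = contribution − fixed costs = €31,359,156.00 − €17,854,400 = €13,504,756.00. Interest = €7,478,514.00.
DOL = €31,359,156.00 ÷ €13,504,756.00 = 2.3221; DFL = €13,504,756.00 ÷ €6,026,242.00 = 2.2410.
DCL = DOL × DFL = 2.3221 × 2.2410 = 5.2038.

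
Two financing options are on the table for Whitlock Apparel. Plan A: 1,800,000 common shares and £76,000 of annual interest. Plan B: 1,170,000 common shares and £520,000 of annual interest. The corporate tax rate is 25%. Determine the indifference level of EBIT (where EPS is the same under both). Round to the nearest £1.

At indifference, (EBIT − 76,000)(1 − t)/1,800,000 = (EBIT − 520,000)(1 − t)/1,170,000.
Cancelling (1 − t) and cross-multiplying: 1,170,000·(EBIT − 76,000) = 1,800,000·(EBIT − 520,000).
Solving, EBIT = (520,000·1,800,000 − 76,000·1,170,000) / (1,800,000 − 1,170,000) = 847,080,000,000 / 630,000 = 1,344,571.43.

£1,344,571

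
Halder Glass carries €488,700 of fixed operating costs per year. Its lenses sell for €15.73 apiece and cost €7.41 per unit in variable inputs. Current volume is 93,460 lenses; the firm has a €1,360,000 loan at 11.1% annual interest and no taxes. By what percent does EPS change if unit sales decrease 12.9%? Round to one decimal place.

-72.7%

At 93,460 units, contribution = 93,460 × €8.32 = €777,587.20.
Operating income = contribution − fixed costs = €777,587.20 − €488,700 = €288,887.20.
After interest of €150,960.00, pre-tax earnings = €137,927.20.
Degree of combined leverage = contribution ÷ (EBIT − I) = €777,587.20 ÷ €137,927.20 = 5.6377.
EPS therefore changes by 5.6377 × (-12.9%) = -72.7%.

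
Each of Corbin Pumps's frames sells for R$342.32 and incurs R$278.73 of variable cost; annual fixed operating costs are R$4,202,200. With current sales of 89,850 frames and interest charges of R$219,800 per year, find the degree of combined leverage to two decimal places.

4.42

Total contribution margin = 89,850 × R$63.59 = R$5,713,561.50.
Operating income = contribution − fixed costs = R$5,713,561.50 − R$4,202,200 = R$1,511,361.50. Interest = R$219,800.00.
DOL = R$5,713,561.50 ÷ R$1,511,361.50 = 3.7804; DFL = R$1,511,361.50 ÷ R$1,291,561.50 = 1.1702.
Combined leverage = 3.7804 × 1.1702 = 4.4238.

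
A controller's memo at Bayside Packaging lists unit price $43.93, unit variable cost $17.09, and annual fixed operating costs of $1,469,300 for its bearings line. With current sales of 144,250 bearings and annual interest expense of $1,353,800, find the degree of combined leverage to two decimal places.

3.69

Total contribution margin = 144,250 × $26.84 = $3,871,670.00.
Operating income = contribution − fixed costs = $3,871,670.00 − $1,469,300 = $2,402,370.00. Interest = $1,353,800.00, so EBIT − I = $1,048,570.00.
DCL = contribution ÷ (EBIT − I) = $3,871,670.00 ÷ $1,048,570.00 = 3.6923.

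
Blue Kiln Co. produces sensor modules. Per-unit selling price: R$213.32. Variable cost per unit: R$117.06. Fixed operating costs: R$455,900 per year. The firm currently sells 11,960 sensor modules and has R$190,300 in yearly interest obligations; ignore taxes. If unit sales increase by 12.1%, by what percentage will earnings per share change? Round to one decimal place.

+27.6%

At 11,960 units, contribution = 11,960 × R$96.26 = R$1,151,269.60.
Subtracting fixed costs: EBIT = R$1,151,269.60 − R$455,900 = R$695,369.60.
Interest = R$190,300.00, so EBIT − I = R$505,069.60.
DCL = total CM / (EBIT − I) = R$1,151,269.60 / R$505,069.60 = 2.2794.
%ΔEPS = DCL × %ΔSales = 2.2794 × +12.1% = +27.6%.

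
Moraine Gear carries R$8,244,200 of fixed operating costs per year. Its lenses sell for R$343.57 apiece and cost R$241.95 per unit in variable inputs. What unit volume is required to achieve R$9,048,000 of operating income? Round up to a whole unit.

170,166 lenses

Unit CM = price − variable cost = R$343.57 − R$241.95 = R$101.62.
Units = (FC + target) / CM = (R$8,244,200 + R$9,048,000) / R$101.62 = 170,165.32, so 170,166 lenses.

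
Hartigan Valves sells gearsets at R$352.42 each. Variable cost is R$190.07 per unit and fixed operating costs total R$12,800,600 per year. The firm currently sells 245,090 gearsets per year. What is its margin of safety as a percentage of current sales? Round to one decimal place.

Contribution margin per unit = R$352.42 − R$190.07 = R$162.35. Break-even units = R$12,800,600 ÷ R$162.35 = 78,845.70; break-even revenue = 78,845.70 × R$352.42 = R$27,786,802.91.
Actual sales revenue = 245,090 × R$352.42 = R$86,374,617.80.
Margin of safety = (R$86,374,617.80 − R$27,786,802.91) ÷ R$86,374,617.80 = 67.8%.

67.8%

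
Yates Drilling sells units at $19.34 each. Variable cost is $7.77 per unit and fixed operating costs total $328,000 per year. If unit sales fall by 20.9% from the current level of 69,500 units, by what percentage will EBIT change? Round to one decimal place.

-35.3%

Contribution at this volume is 69,500 × $11.57 = $804,115.00.
Subtracting fixed costs: EBIT = $804,115.00 − $328,000 = $476,115.00.
Degree of operating leverage = $804,115.00 / $476,115.00 = 1.6889.
%ΔEBIT = DOL × %ΔSales = 1.6889 × -20.9% = -35.3%.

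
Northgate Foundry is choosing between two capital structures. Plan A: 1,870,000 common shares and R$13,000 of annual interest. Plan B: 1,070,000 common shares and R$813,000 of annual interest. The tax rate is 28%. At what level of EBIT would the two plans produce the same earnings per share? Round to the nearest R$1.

Set EPS_A = EPS_B: (EBIT − R$13,000)(1 − 0.28) ÷ 1,870,000 = (EBIT − R$813,000)(1 − 0.28) ÷ 1,070,000.
Cancelling (1 − t) and cross-multiplying: 1,070,000·(EBIT − 13,000) = 1,870,000·(EBIT − 813,000).
Solving, EBIT = (813,000·1,870,000 − 13,000·1,070,000) / (1,870,000 − 1,070,000) = 1,506,400,000,000 / 800,000 = 1,883,000.00.

R$1,883,000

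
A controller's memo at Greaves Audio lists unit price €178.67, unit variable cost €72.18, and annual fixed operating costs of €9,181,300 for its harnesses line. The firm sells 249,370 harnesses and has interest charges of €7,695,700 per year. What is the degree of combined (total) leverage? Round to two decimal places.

At 249,370 units, contribution = 249,370 × €106.49 = €26,555,411.30.
EBIT = €26,555,411.30 − €9,181,300 = €17,374,111.30. Interest = €7,695,700.00, so EBIT − I = €9,678,411.30.
Degree of total leverage = total CM / (EBIT − interest) = €26,555,411.30 / €9,678,411.30 = 2.7438.

2.74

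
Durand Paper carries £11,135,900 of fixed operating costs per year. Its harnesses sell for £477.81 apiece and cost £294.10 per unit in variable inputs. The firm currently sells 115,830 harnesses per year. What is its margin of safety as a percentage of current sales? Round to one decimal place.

Unit CM = price − variable cost = £477.81 − £294.10 = £183.71. Break-even units = £11,135,900 ÷ £183.71 = 60,616.73; break-even revenue = 60,616.73 × £477.81 = £28,963,281.14.
Actual sales revenue = 115,830 × £477.81 = £55,344,732.30.
Margin of safety = (£55,344,732.30 − £28,963,281.14) ÷ £55,344,732.30 = 47.7%.

47.7%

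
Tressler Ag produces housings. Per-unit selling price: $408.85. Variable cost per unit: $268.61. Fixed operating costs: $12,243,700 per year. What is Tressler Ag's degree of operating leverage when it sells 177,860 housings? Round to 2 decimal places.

At 177,860 units, contribution = 177,860 × $140.24 = $24,943,086.40.
Operating income = contribution − fixed costs = $24,943,086.40 − $12,243,700 = $12,699,386.40.
Degree of operating leverage = $24,943,086.40 / $12,699,386.40 = 1.9641.

1.96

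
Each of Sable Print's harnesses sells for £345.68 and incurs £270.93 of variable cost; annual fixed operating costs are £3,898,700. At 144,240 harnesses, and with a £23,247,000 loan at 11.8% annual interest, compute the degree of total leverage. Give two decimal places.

Contribution at this volume is 144,240 × £74.75 = £10,781,940.00.
EBIT = £10,781,940.00 − £3,898,700 = £6,883,240.00. Interest = £2,743,146.00, so EBIT − I = £4,140,094.00.
DCL = contribution ÷ (EBIT − I) = £10,781,940.00 ÷ £4,140,094.00 = 2.6043.

2.60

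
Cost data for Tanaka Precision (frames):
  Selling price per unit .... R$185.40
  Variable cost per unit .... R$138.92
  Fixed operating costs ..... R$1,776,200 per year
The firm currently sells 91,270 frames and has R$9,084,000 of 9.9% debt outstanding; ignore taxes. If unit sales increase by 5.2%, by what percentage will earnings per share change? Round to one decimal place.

Contribution at this volume is 91,270 × R$46.48 = R$4,242,229.60.
Subtracting fixed costs: EBIT = R$4,242,229.60 − R$1,776,200 = R$2,466,029.60.
After interest of R$899,316.00, pre-tax earnings = R$1,566,713.60.
Degree of combined leverage = contribution ÷ (EBIT − I) = R$4,242,229.60 ÷ R$1,566,713.60 = 2.7077.
%ΔEPS = DCL × %ΔSales = 2.7077 × +5.2% = +14.1%.

+14.1%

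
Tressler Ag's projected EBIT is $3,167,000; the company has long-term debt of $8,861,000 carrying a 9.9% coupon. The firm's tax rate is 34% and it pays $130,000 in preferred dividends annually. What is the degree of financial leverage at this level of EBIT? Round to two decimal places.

1.51

Annual interest charges come to $877,239.00.
Pre-tax preferred-dividend burden = $130,000 ÷ (1 − 0.34) = $196,969.70.
DFL = EBIT ÷ [EBIT − I − D_p/(1−t)] = $3,167,000 ÷ [$3,167,000 − $877,239.00 − $196,969.70] = $3,167,000 ÷ $2,092,791.30 = 1.5133.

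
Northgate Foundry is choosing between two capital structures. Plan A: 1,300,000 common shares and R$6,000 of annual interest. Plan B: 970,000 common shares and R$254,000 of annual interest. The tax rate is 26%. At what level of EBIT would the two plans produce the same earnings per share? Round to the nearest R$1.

Set EPS_A = EPS_B: (EBIT − R$6,000)(1 − 0.26) ÷ 1,300,000 = (EBIT − R$254,000)(1 − 0.26) ÷ 970,000.
The (1 − t) factor cancels: (EBIT − 6,000) × 970,000 = (EBIT − 254,000) × 1,300,000.
EBIT × (1,300,000 − 970,000) = 254,000 × 1,300,000 − 6,000 × 970,000 = 324,380,000,000, so EBIT = 324,380,000,000 ÷ 330,000 = 982,969.70.

R$982,970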